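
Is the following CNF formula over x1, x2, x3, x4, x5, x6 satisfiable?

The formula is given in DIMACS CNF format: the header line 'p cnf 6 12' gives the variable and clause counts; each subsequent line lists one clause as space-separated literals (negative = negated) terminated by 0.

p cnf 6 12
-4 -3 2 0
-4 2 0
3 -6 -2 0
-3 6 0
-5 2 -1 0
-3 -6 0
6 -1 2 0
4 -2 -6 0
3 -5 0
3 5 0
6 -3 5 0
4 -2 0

Branch on x4: set x4 = False.
From the singleton clause (¬x2), x2 = False.
Branch on x3: set x3 = False.
From the singleton clause (¬x5), x5 = False.
But (x5) is also a unit clause — contradiction.
That branch fails; take x3 = True instead.
From the singleton clause (x6), x6 = True.
But (¬x6) is also a unit clause — contradiction.
Either choice for x3 ends in contradiction.
That branch fails; take x4 = True instead.
From the singleton clause (x2), x2 = True.
Branch on x3: set x3 = True.
From the singleton clause (x6), x6 = True.
But (¬x6) is also a unit clause — contradiction.
That branch fails; take x3 = False instead.
From the singleton clause (¬x6), x6 = False.
From the singleton clause (¬x5), x5 = False.
But (x5) is also a unit clause — contradiction.
Either choice for x3 ends in contradiction.
Either choice for x4 ends in contradiction.
No assignment satisfies every clause.

No, unsatisfiable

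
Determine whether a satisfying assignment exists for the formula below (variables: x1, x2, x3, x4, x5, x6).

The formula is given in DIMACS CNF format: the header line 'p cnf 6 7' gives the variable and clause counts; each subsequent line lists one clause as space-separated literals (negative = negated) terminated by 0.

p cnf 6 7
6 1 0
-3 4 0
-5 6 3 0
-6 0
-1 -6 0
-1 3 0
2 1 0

(¬x6) alone gives x6 = False.
(x1) alone gives x1 = True.
(x3) alone gives x3 = True.
(x4) alone gives x4 = True.
Every clause is now satisfied; x2, x5 are unconstrained.
A satisfying assignment: x1: True,  x2: True,  x3: True,  x4: True,  x5: True,  x6: False.

Yes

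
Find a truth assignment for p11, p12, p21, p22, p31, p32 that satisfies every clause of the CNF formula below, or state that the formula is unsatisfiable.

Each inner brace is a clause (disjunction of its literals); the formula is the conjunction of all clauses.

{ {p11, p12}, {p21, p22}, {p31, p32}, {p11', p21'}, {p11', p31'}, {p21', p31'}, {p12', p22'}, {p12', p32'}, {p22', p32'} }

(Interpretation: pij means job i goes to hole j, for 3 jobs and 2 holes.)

Try p11 = 1.
From the singleton clause (p21'), p21 = 0.
From the singleton clause (p22), p22 = 1.
From the singleton clause (p31'), p31 = 0.
From the singleton clause (p32), p32 = 1.
But (p32') is also a unit clause — contradiction.
So p11 must be the other value — set p11 = 0.
From the singleton clause (p12), p12 = 1.
From the singleton clause (p22'), p22 = 0.
From the singleton clause (p21), p21 = 1.
From the singleton clause (p31'), p31 = 0.
From the singleton clause (p32), p32 = 1.
But (p32') is also a unit clause — contradiction.
Neither p11 = 1 nor p11 = 0 works.

UNSATISFIABLE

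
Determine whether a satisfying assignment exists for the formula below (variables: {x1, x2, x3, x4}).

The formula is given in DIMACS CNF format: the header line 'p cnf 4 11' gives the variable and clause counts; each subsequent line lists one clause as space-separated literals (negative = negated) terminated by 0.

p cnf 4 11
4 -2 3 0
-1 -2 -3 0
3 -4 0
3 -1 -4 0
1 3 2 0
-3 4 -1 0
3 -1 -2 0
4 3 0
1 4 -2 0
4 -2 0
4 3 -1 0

Yes, satisfiable

Branch on x3: set x3 = True.
Branch on x1: set x1 = False.
Branch on x4: set x4 = True.
Every clause is now satisfied; x2 is unconstrained.
A satisfying assignment: x1: False; x2: True; x3: True; x4: True.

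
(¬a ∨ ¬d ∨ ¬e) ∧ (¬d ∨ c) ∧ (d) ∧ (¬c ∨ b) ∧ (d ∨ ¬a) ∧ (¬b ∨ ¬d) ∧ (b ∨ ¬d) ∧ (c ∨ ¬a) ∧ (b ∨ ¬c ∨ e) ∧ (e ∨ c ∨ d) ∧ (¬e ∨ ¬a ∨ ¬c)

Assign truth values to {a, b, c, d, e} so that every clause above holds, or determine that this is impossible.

(d) alone gives d = True.
(c) alone gives c = True.
(b) alone gives b = True.
Now (¬b) is unsatisfied and unit — conflict.

UNSATISFIABLE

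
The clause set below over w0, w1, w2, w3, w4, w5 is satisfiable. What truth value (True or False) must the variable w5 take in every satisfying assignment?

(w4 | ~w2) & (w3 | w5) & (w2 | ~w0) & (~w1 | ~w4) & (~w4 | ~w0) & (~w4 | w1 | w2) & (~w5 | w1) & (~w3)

True

Suppose w5 = 0.
(w3) alone gives w3 = 1.
But (~w3) is also a unit clause — contradiction.
So every satisfying assignment has w5 = True.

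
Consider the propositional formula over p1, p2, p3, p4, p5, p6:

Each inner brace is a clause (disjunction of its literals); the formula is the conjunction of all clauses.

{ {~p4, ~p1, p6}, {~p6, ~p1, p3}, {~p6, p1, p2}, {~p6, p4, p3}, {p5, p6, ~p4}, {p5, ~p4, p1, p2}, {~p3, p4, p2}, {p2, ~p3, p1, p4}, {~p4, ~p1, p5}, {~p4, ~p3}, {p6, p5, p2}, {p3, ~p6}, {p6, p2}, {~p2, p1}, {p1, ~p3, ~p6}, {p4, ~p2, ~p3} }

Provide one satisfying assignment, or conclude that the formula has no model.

p1: 1,  p2: 1,  p3: 0,  p4: 0,  p5: 1,  p6: 0

Case p4 = 0:
Case p6 = 0:
(p2) alone gives p2 = 1.
(p1) alone gives p1 = 1.
(~p3) alone gives p3 = 0.
No clause remains; p5 is free.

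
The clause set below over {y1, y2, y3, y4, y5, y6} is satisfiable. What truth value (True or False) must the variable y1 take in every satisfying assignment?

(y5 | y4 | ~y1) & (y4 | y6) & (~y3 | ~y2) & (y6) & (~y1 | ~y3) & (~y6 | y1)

True

Suppose y1 = 0.
The clause (y6) is unit, so y6 = 1.
Now (~y6) is unsatisfied and unit — conflict.
So every satisfying assignment has y1 = True.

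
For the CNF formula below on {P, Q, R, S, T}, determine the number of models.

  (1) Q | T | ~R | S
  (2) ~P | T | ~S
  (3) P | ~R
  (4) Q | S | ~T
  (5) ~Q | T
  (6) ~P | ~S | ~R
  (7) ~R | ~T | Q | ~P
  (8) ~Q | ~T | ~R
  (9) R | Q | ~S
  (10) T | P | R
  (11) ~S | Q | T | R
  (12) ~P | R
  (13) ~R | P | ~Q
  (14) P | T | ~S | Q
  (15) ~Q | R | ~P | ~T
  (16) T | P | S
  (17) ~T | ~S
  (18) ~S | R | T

There are 2^5 = 32 truth assignments over (P, Q, R, S, T).
Split on R. With R = 1, the clauses containing R are satisfied and ~R drops from the rest; 0 of the 2^4 = 16 assignments to the other variables satisfy what remains.
With R = 0, by the same count on the reduced clause set, 1 assignment works.
Total: 0 + 1 = 1.

1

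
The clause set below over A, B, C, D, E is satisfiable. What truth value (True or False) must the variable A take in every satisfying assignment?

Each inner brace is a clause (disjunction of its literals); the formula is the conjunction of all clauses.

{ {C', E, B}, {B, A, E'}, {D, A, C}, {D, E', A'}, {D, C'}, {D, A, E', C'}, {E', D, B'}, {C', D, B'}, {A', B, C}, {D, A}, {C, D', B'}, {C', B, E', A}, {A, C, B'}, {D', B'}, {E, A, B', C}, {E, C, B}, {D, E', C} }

Suppose A = 0.
Unit clause (D) forces D = 1.
Unit clause (B') forces B = 0.
Unit clause (E') forces E = 0.
Unit clause (C') forces C = 0.
But (C) is also a unit clause — contradiction.
So every satisfying assignment has A = True.

True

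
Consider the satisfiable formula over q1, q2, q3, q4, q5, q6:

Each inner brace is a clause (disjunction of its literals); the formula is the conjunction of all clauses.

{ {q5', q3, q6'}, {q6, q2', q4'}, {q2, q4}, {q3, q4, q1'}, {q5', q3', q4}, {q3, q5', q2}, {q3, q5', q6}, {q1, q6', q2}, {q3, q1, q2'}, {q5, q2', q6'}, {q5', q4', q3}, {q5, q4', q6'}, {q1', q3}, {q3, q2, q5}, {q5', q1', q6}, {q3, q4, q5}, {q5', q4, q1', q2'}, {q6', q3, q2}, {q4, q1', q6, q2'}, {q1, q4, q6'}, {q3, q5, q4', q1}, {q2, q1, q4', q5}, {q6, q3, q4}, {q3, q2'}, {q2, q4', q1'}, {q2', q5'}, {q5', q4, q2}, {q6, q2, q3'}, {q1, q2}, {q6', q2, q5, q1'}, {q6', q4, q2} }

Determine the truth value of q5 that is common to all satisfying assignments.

False

Suppose q5 = 1.
The clause (q2') is unit, so q2 = 0.
The clause (q4) is unit, so q4 = 1.
The clause (q3) is unit, so q3 = 1.
The clause (q1') is unit, so q1 = 0.
But (q1) is also a unit clause — contradiction.
So every satisfying assignment has q5 = False.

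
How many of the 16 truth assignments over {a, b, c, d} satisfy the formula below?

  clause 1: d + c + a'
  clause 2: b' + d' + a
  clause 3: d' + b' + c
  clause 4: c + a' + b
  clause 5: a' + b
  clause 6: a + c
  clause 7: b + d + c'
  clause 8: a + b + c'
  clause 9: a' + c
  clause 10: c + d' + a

There are 2^4 = 16 truth assignments over (a, b, c, d).
Split on c. With c = 1, the clauses containing c are satisfied and c' drops from the rest; 3 of the 2^3 = 8 assignments to the other variables satisfy what remains.
With c = 0, by the same count on the reduced clause set, 0 assignments work.
(One model: a=F, b=T, c=T, d=F.)
Total: 3 + 0 = 3.

3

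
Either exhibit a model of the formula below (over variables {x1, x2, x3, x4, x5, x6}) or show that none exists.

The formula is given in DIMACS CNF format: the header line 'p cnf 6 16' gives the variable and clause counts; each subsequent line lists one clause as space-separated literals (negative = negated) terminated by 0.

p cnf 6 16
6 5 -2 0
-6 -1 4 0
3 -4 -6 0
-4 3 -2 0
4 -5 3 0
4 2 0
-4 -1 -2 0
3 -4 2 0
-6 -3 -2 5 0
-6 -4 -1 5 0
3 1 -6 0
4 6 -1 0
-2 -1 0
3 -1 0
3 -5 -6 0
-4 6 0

Case x4 = True:
(x6) alone gives x6 = True.
(x3) alone gives x3 = True.
Case x1 = True:
(¬x2) alone gives x2 = False.
(x5) alone gives x5 = True.
All clauses are satisfied.

x1 ↦ True; x2 ↦ False; x3 ↦ True; x4 ↦ True; x5 ↦ True; x6 ↦ True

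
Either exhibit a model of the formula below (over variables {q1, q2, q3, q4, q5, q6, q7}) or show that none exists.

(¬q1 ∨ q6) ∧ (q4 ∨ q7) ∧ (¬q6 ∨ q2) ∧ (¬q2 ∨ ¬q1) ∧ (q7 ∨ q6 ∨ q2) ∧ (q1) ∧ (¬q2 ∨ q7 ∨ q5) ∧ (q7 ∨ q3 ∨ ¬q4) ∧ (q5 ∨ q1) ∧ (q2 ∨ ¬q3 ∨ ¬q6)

(q1) alone gives q1 = True.
(q6) alone gives q6 = True.
(q2) alone gives q2 = True.
Now (¬q2) is unsatisfied and unit — conflict.

UNSATISFIABLE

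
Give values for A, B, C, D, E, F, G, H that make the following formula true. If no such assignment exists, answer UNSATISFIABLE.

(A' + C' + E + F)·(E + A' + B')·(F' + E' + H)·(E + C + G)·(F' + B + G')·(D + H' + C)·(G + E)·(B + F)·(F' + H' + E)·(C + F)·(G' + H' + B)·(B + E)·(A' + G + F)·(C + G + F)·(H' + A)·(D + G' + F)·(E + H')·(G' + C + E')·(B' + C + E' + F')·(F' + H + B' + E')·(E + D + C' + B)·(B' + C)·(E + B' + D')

A: 1, B: 0, C: 1, D: 0, E: 1, F: 1, G: 0, H: 1

Case G = 0:
(E) alone gives E = 1.
Case F = 1:
(H) alone gives H = 1.
(A) alone gives A = 1.
Case D = 0:
(C) alone gives C = 1.
Every clause is now satisfied; B is unconstrained.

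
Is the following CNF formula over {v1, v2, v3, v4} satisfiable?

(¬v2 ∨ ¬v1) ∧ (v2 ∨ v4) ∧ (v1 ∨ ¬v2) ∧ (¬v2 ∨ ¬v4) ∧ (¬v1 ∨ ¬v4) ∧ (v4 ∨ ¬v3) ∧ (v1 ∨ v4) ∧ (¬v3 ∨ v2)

Try v2 = False.
Unit clause (v4) forces v4 = True.
Unit clause (¬v1) forces v1 = False.
Unit clause (¬v3) forces v3 = False.
Every clause now holds.
A satisfying assignment: v1=False, v2=False, v3=False, v4=True.

Satisfiable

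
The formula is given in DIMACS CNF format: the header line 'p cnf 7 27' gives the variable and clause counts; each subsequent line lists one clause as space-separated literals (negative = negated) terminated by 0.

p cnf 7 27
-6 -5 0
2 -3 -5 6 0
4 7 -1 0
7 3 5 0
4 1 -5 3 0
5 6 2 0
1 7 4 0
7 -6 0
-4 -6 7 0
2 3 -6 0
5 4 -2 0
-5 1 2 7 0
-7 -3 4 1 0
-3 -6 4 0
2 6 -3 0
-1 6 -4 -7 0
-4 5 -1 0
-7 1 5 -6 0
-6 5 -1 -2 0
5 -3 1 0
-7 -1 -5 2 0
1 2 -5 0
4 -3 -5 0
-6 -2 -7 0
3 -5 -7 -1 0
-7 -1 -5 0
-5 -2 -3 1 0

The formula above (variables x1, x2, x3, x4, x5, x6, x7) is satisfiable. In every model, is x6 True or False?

Suppose x6 = True.
The clause (¬x5) is unit, so x5 = False.
The clause (x7) is unit, so x7 = True.
The clause (x1) is unit, so x1 = True.
The clause (¬x4) is unit, so x4 = False.
The clause (¬x2) is unit, so x2 = False.
The clause (x3) is unit, so x3 = True.
Now (¬x3) is unsatisfied and unit — conflict.
So every satisfying assignment has x6 = False.

False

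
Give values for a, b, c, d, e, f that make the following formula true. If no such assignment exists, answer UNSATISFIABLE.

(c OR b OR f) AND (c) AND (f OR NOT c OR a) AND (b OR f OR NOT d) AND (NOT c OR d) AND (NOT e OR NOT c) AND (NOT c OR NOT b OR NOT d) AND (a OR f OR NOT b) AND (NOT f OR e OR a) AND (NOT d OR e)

UNSATISFIABLE

(c) alone gives c = true.
(d) alone gives d = true.
(NOT e) alone gives e = false.
But (e) is also a unit clause — contradiction.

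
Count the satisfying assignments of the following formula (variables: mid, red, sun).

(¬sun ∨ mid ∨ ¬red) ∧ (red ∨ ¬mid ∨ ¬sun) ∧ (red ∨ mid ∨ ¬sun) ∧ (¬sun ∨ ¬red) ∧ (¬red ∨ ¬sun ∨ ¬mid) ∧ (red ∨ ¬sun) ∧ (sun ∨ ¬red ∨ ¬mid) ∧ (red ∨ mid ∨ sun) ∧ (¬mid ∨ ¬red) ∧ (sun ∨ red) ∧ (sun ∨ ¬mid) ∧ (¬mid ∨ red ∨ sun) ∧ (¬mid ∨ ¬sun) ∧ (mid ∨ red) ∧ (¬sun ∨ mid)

1

There are 2^3 = 8 truth assignments over (mid, red, sun).
Check each against the 15 clauses (columns in the order mid, red, sun):
  F F F  ✗ fails (red ∨ mid ∨ sun)
  F F T  ✗ fails (red ∨ mid ∨ ¬sun)
  F T F  ✓ satisfies all
  F T T  ✗ fails (¬sun ∨ mid ∨ ¬red)
  T F F  ✗ fails (sun ∨ red)
  T F T  ✗ fails (red ∨ ¬mid ∨ ¬sun)
  T T F  ✗ fails (sun ∨ ¬red ∨ ¬mid)
  T T T  ✗ fails (¬sun ∨ ¬red)
1 of the 8 rows is a model.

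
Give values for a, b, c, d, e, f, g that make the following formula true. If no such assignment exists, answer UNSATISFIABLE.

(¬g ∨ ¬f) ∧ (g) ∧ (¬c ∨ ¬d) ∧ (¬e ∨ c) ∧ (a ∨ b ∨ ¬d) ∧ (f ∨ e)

(g) alone gives g = True.
(¬f) alone gives f = False.
(e) alone gives e = True.
(c) alone gives c = True.
(¬d) alone gives d = False.
All clauses hold; a, b can take either value.

a ↦ False; b ↦ True; c ↦ True; d ↦ False; e ↦ True; f ↦ False; g ↦ True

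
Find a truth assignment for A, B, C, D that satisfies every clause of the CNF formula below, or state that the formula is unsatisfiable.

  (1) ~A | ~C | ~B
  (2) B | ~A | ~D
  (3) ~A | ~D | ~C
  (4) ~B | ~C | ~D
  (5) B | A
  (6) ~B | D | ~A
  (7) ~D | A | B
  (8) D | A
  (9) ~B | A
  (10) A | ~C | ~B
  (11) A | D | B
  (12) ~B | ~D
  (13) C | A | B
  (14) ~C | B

A ↦ 1, B ↦ 0, C ↦ 0, D ↦ 0

Try B = 0.
Unit clause (A) forces A = 1.
Unit clause (~D) forces D = 0.
Unit clause (~C) forces C = 0.
Every clause now holds.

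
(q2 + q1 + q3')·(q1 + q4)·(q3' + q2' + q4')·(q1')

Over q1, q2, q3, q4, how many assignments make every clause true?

2

There are 2^4 = 16 truth assignments over (q1, q2, q3, q4).
Check each against the 4 clauses (columns in the order q1, q2, q3, q4):
  F F F F  ✗ fails (q1 + q4)
  F F F T  ✓ satisfies all
  F F T F  ✗ fails (q2 + q1 + q3')
  F F T T  ✗ fails (q2 + q1 + q3')
  F T F F  ✗ fails (q1 + q4)
  F T F T  ✓ satisfies all
  F T T F  ✗ fails (q1 + q4)
  F T T T  ✗ fails (q3' + q2' + q4')
  T F F F  ✗ fails (q1')
  T F F T  ✗ fails (q1')
  T F T F  ✗ fails (q1')
  T F T T  ✗ fails (q1')
  T T F F  ✗ fails (q1')
  T T F T  ✗ fails (q1')
  T T T F  ✗ fails (q1')
  T T T T  ✗ fails (q3' + q2' + q4')
2 of the 16 rows are models.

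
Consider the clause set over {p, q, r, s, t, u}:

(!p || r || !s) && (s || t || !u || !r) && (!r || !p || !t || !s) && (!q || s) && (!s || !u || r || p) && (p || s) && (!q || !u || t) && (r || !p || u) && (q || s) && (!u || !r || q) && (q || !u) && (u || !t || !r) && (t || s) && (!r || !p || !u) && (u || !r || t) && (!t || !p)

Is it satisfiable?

Yes, satisfiable

Try q = false.
(s) alone gives s = true.
(!u) alone gives u = false.
Try p = false.
Try t = true.
(!r) alone gives r = false.
All clauses are satisfied.
A satisfying assignment: p=false; q=false; r=false; s=true; t=true; u=false.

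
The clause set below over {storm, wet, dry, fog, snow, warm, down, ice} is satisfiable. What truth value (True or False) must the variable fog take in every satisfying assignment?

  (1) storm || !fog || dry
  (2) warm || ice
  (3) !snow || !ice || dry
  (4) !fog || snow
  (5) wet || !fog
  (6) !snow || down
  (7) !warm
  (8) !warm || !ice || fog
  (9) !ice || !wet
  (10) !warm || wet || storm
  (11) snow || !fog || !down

Suppose fog = true.
(snow) alone gives snow = true.
(wet) alone gives wet = true.
(down) alone gives down = true.
(!warm) alone gives warm = false.
(ice) alone gives ice = true.
Now (!ice) is unsatisfied and unit — conflict.
So every satisfying assignment has fog = False.

False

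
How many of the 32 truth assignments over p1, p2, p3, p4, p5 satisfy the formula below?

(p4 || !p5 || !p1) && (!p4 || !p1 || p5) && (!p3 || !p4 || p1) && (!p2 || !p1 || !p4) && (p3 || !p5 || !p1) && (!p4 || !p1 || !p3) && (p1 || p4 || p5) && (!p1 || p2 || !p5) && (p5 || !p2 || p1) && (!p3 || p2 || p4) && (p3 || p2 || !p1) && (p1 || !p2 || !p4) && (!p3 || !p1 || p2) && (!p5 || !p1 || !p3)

There are 2^5 = 32 truth assignments over (p1, p2, p3, p4, p5).
Split on p2. With p2 = true, the clauses containing p2 are satisfied and !p2 drops from the rest; 4 of the 2^4 = 16 assignments to the other variables satisfy what remains.
With p2 = false, by the same count on the reduced clause set, 3 assignments work.
(One model: p1=F, p2=F, p3=F, p4=F, p5=T.)
Total: 4 + 3 = 7.

7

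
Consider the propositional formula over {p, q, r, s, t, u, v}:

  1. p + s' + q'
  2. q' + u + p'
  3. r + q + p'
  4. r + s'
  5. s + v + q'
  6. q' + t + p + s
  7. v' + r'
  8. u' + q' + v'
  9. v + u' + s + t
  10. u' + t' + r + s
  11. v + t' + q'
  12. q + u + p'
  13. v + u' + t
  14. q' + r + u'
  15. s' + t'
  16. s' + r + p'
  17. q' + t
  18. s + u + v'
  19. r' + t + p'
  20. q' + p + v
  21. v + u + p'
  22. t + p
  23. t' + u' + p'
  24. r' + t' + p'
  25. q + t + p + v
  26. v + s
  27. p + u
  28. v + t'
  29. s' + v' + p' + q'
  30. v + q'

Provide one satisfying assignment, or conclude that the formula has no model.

Branch on r: set r = 1.
The clause (v') is unit, so v = 0.
The clause (s) is unit, so s = 1.
The clause (t') is unit, so t = 0.
The clause (u') is unit, so u = 0.
The clause (q') is unit, so q = 0.
The clause (p') is unit, so p = 0.
That conflicts with the unit clause (p).
Backtrack on r: now try r = 0.
The clause (s') is unit, so s = 0.
The clause (v) is unit, so v = 1.
The clause (u) is unit, so u = 1.
The clause (q') is unit, so q = 0.
The clause (p') is unit, so p = 0.
The clause (t') is unit, so t = 0.
That conflicts with the unit clause (t).
Both values of r lead to a conflict.

UNSATISFIABLE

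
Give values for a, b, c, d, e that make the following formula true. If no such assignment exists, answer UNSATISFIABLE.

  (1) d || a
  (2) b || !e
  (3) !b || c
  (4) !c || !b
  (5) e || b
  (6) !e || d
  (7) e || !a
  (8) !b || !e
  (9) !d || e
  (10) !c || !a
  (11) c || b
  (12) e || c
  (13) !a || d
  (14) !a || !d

Branch on d: set d = true.
(e) alone gives e = true.
(b) alone gives b = true.
But (!b) is also a unit clause — contradiction.
Undo d and try d = false.
(a) alone gives a = true.
But (!a) is also a unit clause — contradiction.
Neither d = true nor d = false works.

UNSATISFIABLE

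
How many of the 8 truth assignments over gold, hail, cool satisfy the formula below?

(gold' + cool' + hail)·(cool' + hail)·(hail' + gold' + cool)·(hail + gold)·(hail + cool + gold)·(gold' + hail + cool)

3

There are 2^3 = 8 truth assignments over (gold, hail, cool).
Check each against the 6 clauses (columns in the order gold, hail, cool):
  F F F  ✗ fails (hail + gold)
  F F T  ✗ fails (cool' + hail)
  F T F  ✓ satisfies all
  F T T  ✓ satisfies all
  T F F  ✗ fails (gold' + hail + cool)
  T F T  ✗ fails (gold' + cool' + hail)
  T T F  ✗ fails (hail' + gold' + cool)
  T T T  ✓ satisfies all
3 of the 8 rows are models.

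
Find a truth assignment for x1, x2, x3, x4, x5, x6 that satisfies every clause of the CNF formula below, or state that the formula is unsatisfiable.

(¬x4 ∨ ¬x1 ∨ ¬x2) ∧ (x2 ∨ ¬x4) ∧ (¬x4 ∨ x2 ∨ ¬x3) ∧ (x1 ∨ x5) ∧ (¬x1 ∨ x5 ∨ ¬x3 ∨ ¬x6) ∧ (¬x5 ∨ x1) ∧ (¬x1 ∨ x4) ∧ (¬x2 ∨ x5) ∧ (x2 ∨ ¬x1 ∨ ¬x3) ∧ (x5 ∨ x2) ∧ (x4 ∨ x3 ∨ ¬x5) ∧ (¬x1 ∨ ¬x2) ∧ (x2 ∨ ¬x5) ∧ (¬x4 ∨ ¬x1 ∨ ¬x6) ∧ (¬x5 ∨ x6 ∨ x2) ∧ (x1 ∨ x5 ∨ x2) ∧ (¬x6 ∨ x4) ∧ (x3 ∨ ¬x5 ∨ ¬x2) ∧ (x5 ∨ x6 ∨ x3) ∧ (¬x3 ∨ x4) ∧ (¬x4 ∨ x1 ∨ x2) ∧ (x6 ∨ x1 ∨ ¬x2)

Branch on x2: set x2 = True.
From the singleton clause (x5), x5 = True.
From the singleton clause (x1), x1 = True.
That conflicts with the unit clause (¬x1).
So x2 must be the other value — set x2 = False.
From the singleton clause (¬x4), x4 = False.
From the singleton clause (¬x1), x1 = False.
From the singleton clause (x5), x5 = True.
That conflicts with the unit clause (¬x5).
Both values of x2 lead to a conflict.

UNSATISFIABLE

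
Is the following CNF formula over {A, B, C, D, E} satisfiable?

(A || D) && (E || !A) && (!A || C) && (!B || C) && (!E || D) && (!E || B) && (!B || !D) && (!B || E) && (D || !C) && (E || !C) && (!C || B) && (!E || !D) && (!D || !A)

Satisfiable

Suppose A = false.
From the singleton clause (D), D = true.
From the singleton clause (!B), B = false.
From the singleton clause (!E), E = false.
From the singleton clause (!C), C = false.
This assignment satisfies each clause.
A satisfying assignment: A: false,  B: false,  C: false,  D: true,  E: false.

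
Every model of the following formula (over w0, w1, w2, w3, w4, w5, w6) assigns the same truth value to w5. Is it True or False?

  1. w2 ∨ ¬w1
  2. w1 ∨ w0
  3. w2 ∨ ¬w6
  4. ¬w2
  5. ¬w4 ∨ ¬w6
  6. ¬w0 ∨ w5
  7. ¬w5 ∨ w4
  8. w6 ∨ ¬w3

True

Suppose w5 = False.
From the singleton clause (¬w2), w2 = False.
From the singleton clause (¬w1), w1 = False.
From the singleton clause (w0), w0 = True.
That conflicts with the unit clause (¬w0).
So every satisfying assignment has w5 = True.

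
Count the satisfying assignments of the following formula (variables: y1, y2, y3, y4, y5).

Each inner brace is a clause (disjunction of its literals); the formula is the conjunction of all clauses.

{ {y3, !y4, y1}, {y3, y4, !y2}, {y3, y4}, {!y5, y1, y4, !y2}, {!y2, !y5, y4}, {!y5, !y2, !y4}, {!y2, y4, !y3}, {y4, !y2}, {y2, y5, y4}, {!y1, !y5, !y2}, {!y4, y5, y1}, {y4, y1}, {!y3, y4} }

There are 2^5 = 32 truth assignments over (y1, y2, y3, y4, y5).
Split on y2. With y2 = true, the clauses containing y2 are satisfied and !y2 drops from the rest; 2 of the 2^4 = 16 assignments to the other variables satisfy what remains.
With y2 = false, by the same count on the reduced clause set, 5 assignments work.
Total: 2 + 5 = 7.

7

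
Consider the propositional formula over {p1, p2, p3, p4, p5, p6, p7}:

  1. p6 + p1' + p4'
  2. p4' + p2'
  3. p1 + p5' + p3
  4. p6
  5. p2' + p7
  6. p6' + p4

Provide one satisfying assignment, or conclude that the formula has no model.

p1 ↦ 1, p2 ↦ 0, p3 ↦ 0, p4 ↦ 1, p5 ↦ 1, p6 ↦ 1, p7 ↦ 0

Unit clause (p6) forces p6 = 1.
Unit clause (p4) forces p4 = 1.
Unit clause (p2') forces p2 = 0.
Try p1 = 1.
All clauses hold; p3, p5, p7 can take either value.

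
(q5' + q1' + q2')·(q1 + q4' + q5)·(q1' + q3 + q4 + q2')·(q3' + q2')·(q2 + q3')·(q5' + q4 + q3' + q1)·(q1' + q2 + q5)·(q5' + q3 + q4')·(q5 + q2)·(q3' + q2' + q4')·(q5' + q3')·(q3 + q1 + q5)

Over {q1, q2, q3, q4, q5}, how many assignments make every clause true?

4

There are 2^5 = 32 truth assignments over (q1, q2, q3, q4, q5).
Split on q2. With q2 = 1, the clauses containing q2 are satisfied and q2' drops from the rest; 2 of the 2^4 = 16 assignments to the other variables satisfy what remains.
With q2 = 0, by the same count on the reduced clause set, 2 assignments work.
(One model: q1=F, q2=F, q3=F, q4=F, q5=T.)
Total: 2 + 2 = 4.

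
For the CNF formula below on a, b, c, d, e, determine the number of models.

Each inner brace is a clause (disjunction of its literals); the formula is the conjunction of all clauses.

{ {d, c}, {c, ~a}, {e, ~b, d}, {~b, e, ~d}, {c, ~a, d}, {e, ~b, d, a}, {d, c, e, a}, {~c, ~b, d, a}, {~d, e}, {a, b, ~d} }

There are 2^5 = 32 truth assignments over (a, b, c, d, e).
Split on e. With e = 1, the clauses containing e are satisfied and ~e drops from the rest; 7 of the 2^4 = 16 assignments to the other variables satisfy what remains.
With e = 0, by the same count on the reduced clause set, 2 assignments work.
(One model: a=F, b=F, c=T, d=F, e=F.)
Total: 7 + 2 = 9.

9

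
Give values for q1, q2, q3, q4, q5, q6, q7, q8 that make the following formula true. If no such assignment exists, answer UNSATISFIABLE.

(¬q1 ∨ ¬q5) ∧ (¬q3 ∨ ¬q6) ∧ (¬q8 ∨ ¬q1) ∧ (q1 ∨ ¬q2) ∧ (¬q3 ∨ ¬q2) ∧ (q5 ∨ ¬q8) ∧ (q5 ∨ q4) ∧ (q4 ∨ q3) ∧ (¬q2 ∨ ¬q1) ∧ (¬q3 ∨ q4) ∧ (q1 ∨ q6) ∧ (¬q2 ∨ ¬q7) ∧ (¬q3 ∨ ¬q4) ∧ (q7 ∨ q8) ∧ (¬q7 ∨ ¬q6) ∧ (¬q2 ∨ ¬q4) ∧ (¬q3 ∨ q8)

q1: True, q2: False, q3: False, q4: True, q5: False, q6: False, q7: True, q8: False

Suppose q1 = True.
The clause (¬q5) is unit, so q5 = False.
The clause (¬q8) is unit, so q8 = False.
The clause (q4) is unit, so q4 = True.
The clause (¬q2) is unit, so q2 = False.
The clause (¬q3) is unit, so q3 = False.
The clause (q7) is unit, so q7 = True.
The clause (¬q6) is unit, so q6 = False.
All clauses are satisfied.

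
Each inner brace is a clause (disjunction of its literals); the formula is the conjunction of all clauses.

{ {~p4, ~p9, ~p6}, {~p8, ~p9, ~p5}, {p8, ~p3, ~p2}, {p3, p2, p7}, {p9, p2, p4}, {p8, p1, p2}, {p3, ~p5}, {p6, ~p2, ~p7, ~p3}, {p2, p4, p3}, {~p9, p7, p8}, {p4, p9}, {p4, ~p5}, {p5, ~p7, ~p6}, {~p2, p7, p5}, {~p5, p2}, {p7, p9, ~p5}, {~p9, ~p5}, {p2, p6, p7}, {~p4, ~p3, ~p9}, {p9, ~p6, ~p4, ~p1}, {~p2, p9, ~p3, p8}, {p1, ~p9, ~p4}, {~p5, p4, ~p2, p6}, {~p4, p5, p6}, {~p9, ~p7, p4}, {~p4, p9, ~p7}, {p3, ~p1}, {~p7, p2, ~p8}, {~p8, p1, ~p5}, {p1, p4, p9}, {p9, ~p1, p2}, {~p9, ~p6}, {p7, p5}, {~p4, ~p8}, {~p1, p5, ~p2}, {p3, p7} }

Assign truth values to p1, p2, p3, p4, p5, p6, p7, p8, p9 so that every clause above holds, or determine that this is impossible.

UNSATISFIABLE

Case p3 = 1:
Case p8 = 1:
Unit clause (~p4) forces p4 = 0.
Unit clause (p9) forces p9 = 1.
Unit clause (~p5) forces p5 = 0.
Unit clause (~p7) forces p7 = 0.
Now (p7) is unsatisfied and unit — conflict.
So p8 must be the other value — set p8 = 0.
Unit clause (~p2) forces p2 = 0.
Unit clause (p1) forces p1 = 1.
Unit clause (~p5) forces p5 = 0.
Unit clause (p9) forces p9 = 1.
Unit clause (p7) forces p7 = 1.
Unit clause (~p6) forces p6 = 0.
Unit clause (~p4) forces p4 = 0.
Now (p4) is unsatisfied and unit — conflict.
Either choice for p8 ends in contradiction.
So p3 must be the other value — set p3 = 0.
Unit clause (~p5) forces p5 = 0.
Unit clause (~p1) forces p1 = 0.
Unit clause (p7) forces p7 = 1.
Unit clause (~p6) forces p6 = 0.
Unit clause (~p4) forces p4 = 0.
Unit clause (p2) forces p2 = 1.
Unit clause (p9) forces p9 = 1.
Now (~p9) is unsatisfied and unit — conflict.
Either choice for p3 ends in contradiction.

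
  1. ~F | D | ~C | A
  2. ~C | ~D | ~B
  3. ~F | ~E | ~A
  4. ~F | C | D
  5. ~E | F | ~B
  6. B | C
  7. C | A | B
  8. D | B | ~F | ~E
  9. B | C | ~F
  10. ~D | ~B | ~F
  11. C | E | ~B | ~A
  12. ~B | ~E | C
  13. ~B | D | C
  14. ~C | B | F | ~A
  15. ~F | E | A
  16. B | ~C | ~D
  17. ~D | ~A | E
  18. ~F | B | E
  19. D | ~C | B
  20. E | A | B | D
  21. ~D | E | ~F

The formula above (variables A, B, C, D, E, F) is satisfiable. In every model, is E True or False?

Suppose E = 1.
Branch on F: set F = 0.
Unit clause (~B) forces B = 0.
Unit clause (C) forces C = 1.
Unit clause (~A) forces A = 0.
Unit clause (~D) forces D = 0.
That conflicts with the unit clause (D).
Backtrack on F: now try F = 1.
Unit clause (~A) forces A = 0.
Branch on D: set D = 1.
Unit clause (~B) forces B = 0.
Unit clause (C) forces C = 1.
That conflicts with the unit clause (~C).
Backtrack on D: now try D = 0.
Unit clause (~C) forces C = 0.
That conflicts with the unit clause (C).
Both values of D lead to a conflict.
Both values of F lead to a conflict.
So every satisfying assignment has E = False.

False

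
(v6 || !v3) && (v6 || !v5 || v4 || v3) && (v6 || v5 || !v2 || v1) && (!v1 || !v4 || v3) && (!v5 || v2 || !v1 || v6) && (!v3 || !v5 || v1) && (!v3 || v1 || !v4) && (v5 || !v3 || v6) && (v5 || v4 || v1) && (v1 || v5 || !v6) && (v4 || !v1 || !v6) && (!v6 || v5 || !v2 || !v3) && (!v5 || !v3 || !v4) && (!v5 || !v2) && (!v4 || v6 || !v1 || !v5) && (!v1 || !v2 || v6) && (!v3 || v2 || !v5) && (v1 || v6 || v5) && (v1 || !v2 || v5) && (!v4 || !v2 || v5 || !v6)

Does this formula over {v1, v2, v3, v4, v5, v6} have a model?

Suppose v6 = true.
Suppose v1 = true.
The clause (v4) is unit, so v4 = true.
The clause (v3) is unit, so v3 = true.
The clause (!v5) is unit, so v5 = false.
The clause (!v2) is unit, so v2 = false.
All clauses are satisfied.
A satisfying assignment: v1: true,  v2: false,  v3: true,  v4: true,  v5: false,  v6: true.

Yes, satisfiable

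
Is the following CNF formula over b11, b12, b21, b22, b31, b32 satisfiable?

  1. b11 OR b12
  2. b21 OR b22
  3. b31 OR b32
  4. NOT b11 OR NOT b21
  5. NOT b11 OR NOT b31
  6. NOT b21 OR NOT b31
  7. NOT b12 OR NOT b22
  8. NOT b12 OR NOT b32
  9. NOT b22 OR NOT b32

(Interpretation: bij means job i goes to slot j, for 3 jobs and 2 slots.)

Unsatisfiable

Branch on b11: set b11 = true.
From the singleton clause (NOT b21), b21 = false.
From the singleton clause (b22), b22 = true.
From the singleton clause (NOT b31), b31 = false.
From the singleton clause (b32), b32 = true.
That conflicts with the unit clause (NOT b32).
Backtrack on b11: now try b11 = false.
From the singleton clause (b12), b12 = true.
From the singleton clause (NOT b22), b22 = false.
From the singleton clause (b21), b21 = true.
From the singleton clause (NOT b31), b31 = false.
From the singleton clause (b32), b32 = true.
That conflicts with the unit clause (NOT b32).
Neither b11 = true nor b11 = false works.
No assignment satisfies every clause.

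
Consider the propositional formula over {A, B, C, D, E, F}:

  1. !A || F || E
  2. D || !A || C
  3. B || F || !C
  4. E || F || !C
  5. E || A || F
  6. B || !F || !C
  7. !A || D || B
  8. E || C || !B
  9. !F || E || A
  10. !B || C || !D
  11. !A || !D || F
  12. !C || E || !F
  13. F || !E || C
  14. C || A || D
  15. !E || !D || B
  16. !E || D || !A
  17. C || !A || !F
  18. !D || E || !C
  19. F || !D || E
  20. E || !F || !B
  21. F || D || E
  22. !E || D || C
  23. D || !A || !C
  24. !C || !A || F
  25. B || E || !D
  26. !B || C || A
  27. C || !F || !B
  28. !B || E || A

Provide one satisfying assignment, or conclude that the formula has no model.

Case A = false:
Case E = true:
Case F = true:
Case B = true:
Unit clause (C) forces C = true.
All clauses hold; D can take either value.

A: false; B: true; C: true; D: false; E: true; F: true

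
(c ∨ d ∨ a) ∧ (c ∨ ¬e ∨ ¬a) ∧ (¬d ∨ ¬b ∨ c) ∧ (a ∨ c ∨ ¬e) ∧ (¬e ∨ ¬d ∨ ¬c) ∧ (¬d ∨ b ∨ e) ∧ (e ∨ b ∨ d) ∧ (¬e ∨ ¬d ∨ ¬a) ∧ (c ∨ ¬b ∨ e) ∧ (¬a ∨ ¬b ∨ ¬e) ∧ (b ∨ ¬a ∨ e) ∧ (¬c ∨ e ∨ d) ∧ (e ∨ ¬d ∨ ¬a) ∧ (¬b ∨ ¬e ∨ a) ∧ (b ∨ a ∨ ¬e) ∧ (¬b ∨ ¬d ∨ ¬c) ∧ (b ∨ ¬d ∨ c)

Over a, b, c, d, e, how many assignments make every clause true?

1

There are 2^5 = 32 truth assignments over (a, b, c, d, e).
Split on a. With a = True, the clauses containing a are satisfied and ¬a drops from the rest; 1 of the 2^4 = 16 assignments to the other variables satisfy what remains.
With a = False, by the same count on the reduced clause set, 0 assignments work.
(One model: a=T, b=F, c=T, d=F, e=T.)
Total: 1 + 0 = 1.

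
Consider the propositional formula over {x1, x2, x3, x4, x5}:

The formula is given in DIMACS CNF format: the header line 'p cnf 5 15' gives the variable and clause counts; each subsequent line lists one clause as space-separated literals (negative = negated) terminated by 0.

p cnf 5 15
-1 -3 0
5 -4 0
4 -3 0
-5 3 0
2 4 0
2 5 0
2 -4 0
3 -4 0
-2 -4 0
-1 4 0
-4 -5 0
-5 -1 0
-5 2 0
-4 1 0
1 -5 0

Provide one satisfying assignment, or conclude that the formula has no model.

Case x1 = False:
The clause (¬x4) is unit, so x4 = False.
The clause (¬x3) is unit, so x3 = False.
The clause (¬x5) is unit, so x5 = False.
The clause (x2) is unit, so x2 = True.
This assignment satisfies each clause.

x1=False; x2=True; x3=False; x4=False; x5=False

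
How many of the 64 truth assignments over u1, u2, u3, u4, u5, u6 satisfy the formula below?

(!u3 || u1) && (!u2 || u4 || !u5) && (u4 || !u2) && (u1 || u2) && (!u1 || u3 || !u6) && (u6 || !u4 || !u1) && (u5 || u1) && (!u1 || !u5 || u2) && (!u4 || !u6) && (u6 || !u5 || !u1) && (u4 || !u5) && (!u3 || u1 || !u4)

There are 2^6 = 64 truth assignments over (u1, u2, u3, u4, u5, u6).
Split on u5. With u5 = true, the clauses containing u5 are satisfied and !u5 drops from the rest; 1 of the 2^5 = 32 assignments to the other variables satisfy what remains.
With u5 = false, by the same count on the reduced clause set, 3 assignments work.
Total: 1 + 3 = 4.

4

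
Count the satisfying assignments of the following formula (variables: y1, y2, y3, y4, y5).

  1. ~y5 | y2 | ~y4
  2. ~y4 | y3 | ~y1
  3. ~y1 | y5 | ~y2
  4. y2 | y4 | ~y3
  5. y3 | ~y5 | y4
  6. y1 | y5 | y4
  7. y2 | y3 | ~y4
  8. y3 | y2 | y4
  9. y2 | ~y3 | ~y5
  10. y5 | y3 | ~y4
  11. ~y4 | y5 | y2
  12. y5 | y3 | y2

There are 2^5 = 32 truth assignments over (y1, y2, y3, y4, y5).
Split on y1. With y1 = 1, the clauses containing y1 are satisfied and ~y1 drops from the rest; 2 of the 2^4 = 16 assignments to the other variables satisfy what remains.
With y1 = 0, by the same count on the reduced clause set, 4 assignments work.
(One model: y1=F, y2=T, y3=F, y4=T, y5=T.)
Total: 2 + 4 = 6.

6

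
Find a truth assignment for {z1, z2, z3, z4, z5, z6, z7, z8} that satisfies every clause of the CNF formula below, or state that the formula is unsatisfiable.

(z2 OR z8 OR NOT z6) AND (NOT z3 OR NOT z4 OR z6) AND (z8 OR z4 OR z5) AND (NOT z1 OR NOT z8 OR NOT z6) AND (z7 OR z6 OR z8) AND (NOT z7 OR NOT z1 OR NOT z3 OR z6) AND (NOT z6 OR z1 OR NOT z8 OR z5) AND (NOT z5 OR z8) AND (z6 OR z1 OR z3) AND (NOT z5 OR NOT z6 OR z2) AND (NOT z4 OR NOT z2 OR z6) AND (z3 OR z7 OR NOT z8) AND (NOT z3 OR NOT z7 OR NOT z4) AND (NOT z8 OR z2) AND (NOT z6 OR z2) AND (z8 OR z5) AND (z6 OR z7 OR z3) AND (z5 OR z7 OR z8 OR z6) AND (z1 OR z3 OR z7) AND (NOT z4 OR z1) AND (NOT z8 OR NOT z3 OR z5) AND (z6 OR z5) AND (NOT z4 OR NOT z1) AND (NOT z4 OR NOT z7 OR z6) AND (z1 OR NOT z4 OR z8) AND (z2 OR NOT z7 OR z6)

Suppose z5 = true.
Unit clause (z8) forces z8 = true.
Unit clause (z2) forces z2 = true.
Suppose z1 = true.
Unit clause (NOT z6) forces z6 = false.
Unit clause (NOT z4) forces z4 = false.
Suppose z7 = true.
Unit clause (NOT z3) forces z3 = false.
Every clause now holds.

z1=true; z2=true; z3=false; z4=false; z5=true; z6=false; z7=true; z8=true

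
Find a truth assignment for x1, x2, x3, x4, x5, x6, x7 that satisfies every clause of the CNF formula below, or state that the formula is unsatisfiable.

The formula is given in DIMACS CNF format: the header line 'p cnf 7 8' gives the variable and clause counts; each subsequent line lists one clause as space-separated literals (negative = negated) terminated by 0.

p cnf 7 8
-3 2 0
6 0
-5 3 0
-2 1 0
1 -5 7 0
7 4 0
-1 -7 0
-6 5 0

Unit clause (x6) forces x6 = True.
Unit clause (x5) forces x5 = True.
Unit clause (x3) forces x3 = True.
Unit clause (x2) forces x2 = True.
Unit clause (x1) forces x1 = True.
Unit clause (¬x7) forces x7 = False.
Unit clause (x4) forces x4 = True.
Every clause now holds.

x1: True; x2: True; x3: True; x4: True; x5: True; x6: True; x7: False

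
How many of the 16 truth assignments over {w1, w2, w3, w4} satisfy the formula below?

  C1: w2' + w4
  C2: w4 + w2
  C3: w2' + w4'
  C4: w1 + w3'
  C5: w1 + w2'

3

There are 2^4 = 16 truth assignments over (w1, w2, w3, w4).
Split on w4. With w4 = 1, the clauses containing w4 are satisfied and w4' drops from the rest; 3 of the 2^3 = 8 assignments to the other variables satisfy what remains.
With w4 = 0, by the same count on the reduced clause set, 0 assignments work.
(One model: w1=F, w2=F, w3=F, w4=T.)
Total: 3 + 0 = 3.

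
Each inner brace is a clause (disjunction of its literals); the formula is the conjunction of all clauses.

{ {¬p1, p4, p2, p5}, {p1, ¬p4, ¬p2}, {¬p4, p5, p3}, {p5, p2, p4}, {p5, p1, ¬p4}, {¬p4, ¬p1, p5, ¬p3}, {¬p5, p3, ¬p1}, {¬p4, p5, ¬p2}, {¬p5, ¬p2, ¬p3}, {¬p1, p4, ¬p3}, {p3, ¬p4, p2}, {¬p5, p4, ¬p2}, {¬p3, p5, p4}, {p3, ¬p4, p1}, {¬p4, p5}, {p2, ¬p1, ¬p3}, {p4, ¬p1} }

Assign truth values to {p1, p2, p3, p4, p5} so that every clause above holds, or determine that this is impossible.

Branch on p4: set p4 = False.
(¬p1) alone gives p1 = False.
Branch on p5: set p5 = True.
(¬p2) alone gives p2 = False.
No clause remains; p3 is free.

p1 ↦ False; p2 ↦ False; p3 ↦ False; p4 ↦ False; p5 ↦ True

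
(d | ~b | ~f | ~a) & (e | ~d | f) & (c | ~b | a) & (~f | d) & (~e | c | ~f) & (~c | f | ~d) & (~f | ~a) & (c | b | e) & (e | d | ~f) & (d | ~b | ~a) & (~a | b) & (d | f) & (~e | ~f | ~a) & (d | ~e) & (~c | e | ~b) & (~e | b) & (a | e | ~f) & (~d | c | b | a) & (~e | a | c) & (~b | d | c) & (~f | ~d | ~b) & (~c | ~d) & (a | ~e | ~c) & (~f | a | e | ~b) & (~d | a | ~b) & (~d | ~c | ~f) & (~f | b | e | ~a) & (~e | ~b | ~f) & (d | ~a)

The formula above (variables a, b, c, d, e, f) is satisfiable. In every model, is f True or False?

False

Suppose f = 1.
Unit clause (d) forces d = 1.
Unit clause (~a) forces a = 0.
Unit clause (e) forces e = 1.
Unit clause (c) forces c = 1.
That conflicts with the unit clause (~c).
So every satisfying assignment has f = False.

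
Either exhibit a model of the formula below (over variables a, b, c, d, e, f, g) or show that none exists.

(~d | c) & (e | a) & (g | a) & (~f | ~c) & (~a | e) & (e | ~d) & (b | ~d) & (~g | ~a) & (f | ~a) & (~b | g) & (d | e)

a ↦ 0,  b ↦ 1,  c ↦ 0,  d ↦ 0,  e ↦ 1,  f ↦ 1,  g ↦ 1

Try d = 0.
Unit clause (e) forces e = 1.
Try g = 1.
Unit clause (~a) forces a = 0.
Try f = 1.
Unit clause (~c) forces c = 0.
Every clause is now satisfied; b is unconstrained.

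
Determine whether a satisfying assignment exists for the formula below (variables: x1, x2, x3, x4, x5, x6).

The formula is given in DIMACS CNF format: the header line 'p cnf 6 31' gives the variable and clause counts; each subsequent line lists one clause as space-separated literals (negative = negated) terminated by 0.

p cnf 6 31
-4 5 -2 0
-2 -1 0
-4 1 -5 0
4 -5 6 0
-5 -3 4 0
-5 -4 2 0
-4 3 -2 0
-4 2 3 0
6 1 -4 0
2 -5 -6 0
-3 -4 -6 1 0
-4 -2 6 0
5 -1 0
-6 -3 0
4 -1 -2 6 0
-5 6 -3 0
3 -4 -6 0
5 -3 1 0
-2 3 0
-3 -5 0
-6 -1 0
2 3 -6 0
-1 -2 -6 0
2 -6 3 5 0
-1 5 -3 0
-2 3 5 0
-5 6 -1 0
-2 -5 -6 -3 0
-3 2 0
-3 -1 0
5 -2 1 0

Yes, satisfiable

Case x2 = False:
(¬x3) alone gives x3 = False.
(¬x4) alone gives x4 = False.
(¬x6) alone gives x6 = False.
(¬x5) alone gives x5 = False.
(¬x1) alone gives x1 = False.
Every clause now holds.
A satisfying assignment: x1=False, x2=False, x3=False, x4=False, x5=False, x6=False.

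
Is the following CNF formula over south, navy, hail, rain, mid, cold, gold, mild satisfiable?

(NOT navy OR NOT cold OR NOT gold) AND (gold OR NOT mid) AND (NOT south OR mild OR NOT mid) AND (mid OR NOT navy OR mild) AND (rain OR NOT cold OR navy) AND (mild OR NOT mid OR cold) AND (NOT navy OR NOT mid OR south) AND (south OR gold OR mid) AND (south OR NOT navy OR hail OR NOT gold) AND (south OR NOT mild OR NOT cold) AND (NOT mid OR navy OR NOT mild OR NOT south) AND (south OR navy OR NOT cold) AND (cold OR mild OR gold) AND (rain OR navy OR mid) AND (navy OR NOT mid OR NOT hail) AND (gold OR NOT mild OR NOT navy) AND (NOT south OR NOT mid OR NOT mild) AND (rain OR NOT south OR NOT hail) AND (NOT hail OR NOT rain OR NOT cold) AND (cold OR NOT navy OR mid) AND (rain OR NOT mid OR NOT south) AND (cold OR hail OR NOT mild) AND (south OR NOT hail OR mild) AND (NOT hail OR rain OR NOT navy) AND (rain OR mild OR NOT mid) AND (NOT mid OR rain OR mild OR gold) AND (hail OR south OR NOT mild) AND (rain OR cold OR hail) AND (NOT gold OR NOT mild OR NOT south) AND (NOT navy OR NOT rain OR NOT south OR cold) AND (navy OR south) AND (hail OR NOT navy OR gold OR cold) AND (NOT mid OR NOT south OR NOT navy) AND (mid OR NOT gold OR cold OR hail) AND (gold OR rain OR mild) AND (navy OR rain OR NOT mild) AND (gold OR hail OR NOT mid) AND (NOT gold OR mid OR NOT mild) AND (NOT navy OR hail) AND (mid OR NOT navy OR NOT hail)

Suppose gold = true.
Suppose navy = false.
(south) alone gives south = true.
(NOT mild) alone gives mild = false.
(NOT mid) alone gives mid = false.
(rain) alone gives rain = true.
Suppose hail = true.
(NOT cold) alone gives cold = false.
All clauses are satisfied.
A satisfying assignment: south: true; navy: false; hail: true; rain: true; mid: false; cold: false; gold: true; mild: false.

Yes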